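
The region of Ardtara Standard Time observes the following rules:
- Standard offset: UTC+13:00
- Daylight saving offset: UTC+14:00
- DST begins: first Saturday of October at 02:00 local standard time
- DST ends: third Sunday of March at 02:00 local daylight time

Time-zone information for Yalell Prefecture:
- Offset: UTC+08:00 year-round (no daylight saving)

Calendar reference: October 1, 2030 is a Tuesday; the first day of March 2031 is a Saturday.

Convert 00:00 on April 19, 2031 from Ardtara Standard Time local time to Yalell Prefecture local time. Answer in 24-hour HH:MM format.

1 October 2030 is a Tuesday, so the first Saturday is October 5.
1 March 2031 is a Saturday, so the first Sunday is March 2 and the third is March 16.
Daylight saving runs 5 October 2030 – 16 March 2031; April 19, 2031 is outside that window, so Ardtara Standard Time is on standard time at UTC+13:00.
00:00 Ardtara Standard Time − 13h = 11:00 UTC (rolling into the previous day, 18 April 2031).
Yalell Prefecture has no daylight saving, so its offset is UTC+08:00 year-round.
11:00 UTC + 8h = 19:00 Yalell Prefecture.

19:00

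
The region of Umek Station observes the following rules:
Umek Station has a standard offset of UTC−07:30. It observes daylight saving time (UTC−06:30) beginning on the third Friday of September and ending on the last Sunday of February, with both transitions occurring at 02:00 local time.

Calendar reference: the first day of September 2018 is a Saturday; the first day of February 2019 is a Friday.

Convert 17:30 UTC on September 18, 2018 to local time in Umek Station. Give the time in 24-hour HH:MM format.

10:00

1 September 2018 is a Saturday, so the first Friday is September 7 and the third is September 21.
1 February 2019 is a Friday, so Sundays fall on 3, 10, 17, 24; the last is February 24.
At the standard offset (UTC−07:30), 17:30 UTC − 7h30m = 10:00 Umek Station standard time.
The standard-time date in Umek Station, September 18, 2018, does not fall between 21 September 2018 and 24 February 2019, so daylight saving is not in effect and Umek Station is at UTC−07:30.
17:30 UTC − 7h30m = 10:00 local.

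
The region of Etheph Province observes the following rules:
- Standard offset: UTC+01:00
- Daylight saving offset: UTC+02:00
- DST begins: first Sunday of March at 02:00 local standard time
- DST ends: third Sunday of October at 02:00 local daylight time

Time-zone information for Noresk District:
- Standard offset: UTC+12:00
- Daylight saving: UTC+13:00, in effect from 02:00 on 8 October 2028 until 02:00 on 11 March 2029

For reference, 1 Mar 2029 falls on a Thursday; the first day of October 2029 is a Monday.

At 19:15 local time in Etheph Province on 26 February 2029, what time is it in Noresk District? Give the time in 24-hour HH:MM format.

1 March 2029 is a Thursday, so the first Sunday is March 4.
1 October 2029 is a Monday, so the first Sunday is October 7 and the third is October 21.
26 February 2029 does not fall between 4 March and 21 October, so daylight saving is not in effect and Etheph Province is at UTC+01:00.
19:15 Etheph Province − 1h = 18:15 UTC.
At the standard offset (UTC+12:00), 18:15 UTC + 12h = 06:15 Noresk District standard time (rolling into the next day, 27 February 2029).
The standard-time date in Noresk District, 27 February 2029, lies within the daylight-saving period (8 October 2028 – 11 March 2029), so Noresk District is on daylight time, UTC+13:00.
18:15 UTC + 13h = 07:15 Noresk District (rolling into the next day, 27 February 2029).

07:15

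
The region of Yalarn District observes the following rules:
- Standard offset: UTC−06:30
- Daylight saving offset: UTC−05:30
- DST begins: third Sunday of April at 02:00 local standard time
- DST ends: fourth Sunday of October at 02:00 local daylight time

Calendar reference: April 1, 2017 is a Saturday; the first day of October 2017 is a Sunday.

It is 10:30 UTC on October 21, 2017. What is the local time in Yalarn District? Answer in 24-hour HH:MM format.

1 April 2017 is a Saturday, so the first Sunday is April 2 and the third is April 16.
1 October 2017 is a Sunday, so the first Sunday is October 1 and the fourth is October 22.
At the standard offset (UTC−06:30), 10:30 UTC − 6h30m = 04:00 Yalarn District standard time.
The standard-time date in Yalarn District, October 21, 2017, lies within the daylight-saving period (16 April – 22 October), so Yalarn District is on daylight time, UTC−05:30.
10:30 UTC − 5h30m = 05:00 local.

05:00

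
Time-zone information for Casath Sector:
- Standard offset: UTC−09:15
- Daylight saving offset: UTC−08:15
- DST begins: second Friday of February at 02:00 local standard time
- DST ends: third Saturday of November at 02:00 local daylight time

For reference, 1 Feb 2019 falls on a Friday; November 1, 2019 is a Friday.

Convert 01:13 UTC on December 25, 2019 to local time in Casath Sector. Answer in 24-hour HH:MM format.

1 February 2019 is a Friday, so the first Friday is February 1 and the second is February 8.
1 November 2019 is a Friday, so the first Saturday is November 2 and the third is November 16.
At the standard offset (UTC−09:15), 01:13 UTC − 9h15m = 15:58 Casath Sector standard time (rolling into the previous day, 24 December 2019).
Daylight saving runs 8 February – 16 November; the standard-time date in Casath Sector, December 24, 2019, is outside that window, so Casath Sector is on standard time at UTC−09:15.
01:13 UTC − 9h15m = 15:58 local (rolling into the previous day, 24 December 2019).

15:58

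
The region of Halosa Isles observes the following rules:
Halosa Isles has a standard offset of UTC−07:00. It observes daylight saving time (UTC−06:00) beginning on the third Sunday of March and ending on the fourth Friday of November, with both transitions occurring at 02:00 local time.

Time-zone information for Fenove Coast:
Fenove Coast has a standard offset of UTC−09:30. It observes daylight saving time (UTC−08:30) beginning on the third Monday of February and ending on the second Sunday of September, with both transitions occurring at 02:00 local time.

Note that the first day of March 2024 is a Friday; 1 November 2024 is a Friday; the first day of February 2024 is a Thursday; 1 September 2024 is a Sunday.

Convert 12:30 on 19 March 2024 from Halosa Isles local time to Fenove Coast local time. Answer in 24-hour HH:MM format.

1 March 2024 is a Friday, so the first Sunday is March 3 and the third is March 17.
1 November 2024 is a Friday, so the first Friday is November 1 and the fourth is November 22.
19 March 2024 falls between 17 March and 22 November, so daylight saving is in effect and Halosa Isles is at UTC−06:00.
12:30 Halosa Isles + 6h = 18:30 UTC.
1 February 2024 is a Thursday, so the first Monday is February 5 and the third is February 19.
1 September 2024 is a Sunday, so the first Sunday is September 1 and the second is September 8.
At the standard offset (UTC−09:30), 18:30 UTC − 9h30m = 09:00 Fenove Coast standard time.
Daylight saving runs 19 February – 8 September; the standard-time date in Fenove Coast, 19 March 2024, is inside that window, so Fenove Coast is at UTC−08:30.
18:30 UTC − 8h30m = 10:00 Fenove Coast.

10:00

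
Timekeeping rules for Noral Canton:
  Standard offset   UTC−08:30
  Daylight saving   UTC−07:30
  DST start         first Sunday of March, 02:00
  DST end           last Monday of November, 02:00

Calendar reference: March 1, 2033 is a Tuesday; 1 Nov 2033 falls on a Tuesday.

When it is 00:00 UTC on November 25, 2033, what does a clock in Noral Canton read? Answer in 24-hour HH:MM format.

1 March 2033 is a Tuesday, so the first Sunday is March 6.
1 November 2033 is a Tuesday, so Mondays fall on 7, 14, 21, 28; the last is November 28.
At the standard offset (UTC−08:30), 00:00 UTC − 8h30m = 15:30 Noral Canton standard time (rolling into the previous day, 24 November 2033).
The standard-time date in Noral Canton, November 24, 2033, lies within the daylight-saving period (6 March – 28 November), so Noral Canton is on daylight time, UTC−07:30.
00:00 UTC − 7h30m = 16:30 local (rolling into the previous day, 24 November 2033).

16:30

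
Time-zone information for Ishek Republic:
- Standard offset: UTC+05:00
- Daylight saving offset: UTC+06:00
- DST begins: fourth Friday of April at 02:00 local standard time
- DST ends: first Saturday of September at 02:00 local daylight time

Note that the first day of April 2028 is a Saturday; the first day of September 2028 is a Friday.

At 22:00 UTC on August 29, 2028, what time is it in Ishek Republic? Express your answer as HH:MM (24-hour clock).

04:00

1 April 2028 is a Saturday, so the first Friday is April 7 and the fourth is April 28.
1 September 2028 is a Friday, so the first Saturday is September 2.
At the standard offset (UTC+05:00), 22:00 UTC + 5h = 03:00 Ishek Republic standard time (rolling into the next day, 30 August 2028).
The standard-time date in Ishek Republic, August 30, 2028, falls between 28 April and 2 September, so daylight saving is in effect and Ishek Republic is at UTC+06:00.
22:00 UTC + 6h = 04:00 local (rolling into the next day, 30 August 2028).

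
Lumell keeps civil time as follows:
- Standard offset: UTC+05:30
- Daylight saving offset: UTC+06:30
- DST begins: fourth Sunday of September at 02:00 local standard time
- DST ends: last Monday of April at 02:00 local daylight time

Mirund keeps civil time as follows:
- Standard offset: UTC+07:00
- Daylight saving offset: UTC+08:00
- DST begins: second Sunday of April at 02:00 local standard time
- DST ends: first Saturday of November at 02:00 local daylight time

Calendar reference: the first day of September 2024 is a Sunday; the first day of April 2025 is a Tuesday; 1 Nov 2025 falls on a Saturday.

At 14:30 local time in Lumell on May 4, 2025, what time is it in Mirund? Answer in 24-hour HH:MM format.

17:00

1 September 2024 is a Sunday, so the first Sunday is September 1 and the fourth is September 22.
1 April 2025 is a Tuesday, so Mondays fall on 7, 14, 21, 28; the last is April 28.
Daylight saving runs 22 September 2024 – 28 April 2025; May 4, 2025 is outside that window, so Lumell is on standard time at UTC+05:30.
14:30 Lumell − 5h30m = 09:00 UTC.
1 April 2025 is a Tuesday, so the first Sunday is April 6 and the second is April 13.
1 November 2025 is a Saturday, so the first Saturday is November 1.
At the standard offset (UTC+07:00), 09:00 UTC + 7h = 16:00 Mirund standard time.
The standard-time date in Mirund, May 4, 2025, lies within the daylight-saving period (13 April – 1 November), so Mirund is on daylight time, UTC+08:00.
09:00 UTC + 8h = 17:00 Mirund.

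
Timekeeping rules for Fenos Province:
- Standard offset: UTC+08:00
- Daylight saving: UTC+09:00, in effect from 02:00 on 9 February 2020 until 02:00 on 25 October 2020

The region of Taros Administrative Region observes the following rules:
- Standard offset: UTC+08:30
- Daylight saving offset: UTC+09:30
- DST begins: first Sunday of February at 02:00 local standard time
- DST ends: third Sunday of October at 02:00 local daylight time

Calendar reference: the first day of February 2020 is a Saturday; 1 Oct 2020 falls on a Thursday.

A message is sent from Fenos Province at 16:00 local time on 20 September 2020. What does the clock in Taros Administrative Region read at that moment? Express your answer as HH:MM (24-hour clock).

16:30

20 September 2020 falls between 9 February and 25 October, so daylight saving is in effect and Fenos Province is at UTC+09:00.
16:00 Fenos Province − 9h = 07:00 UTC.
1 February 2020 is a Saturday, so the first Sunday is February 2.
1 October 2020 is a Thursday, so the first Sunday is October 4 and the third is October 18.
At the standard offset (UTC+08:30), 07:00 UTC + 8h30m = 15:30 Taros Administrative Region standard time.
The standard-time date in Taros Administrative Region, 20 September 2020, falls between 2 February and 18 October, so daylight saving is in effect and Taros Administrative Region is at UTC+09:30.
07:00 UTC + 9h30m = 16:30 Taros Administrative Region.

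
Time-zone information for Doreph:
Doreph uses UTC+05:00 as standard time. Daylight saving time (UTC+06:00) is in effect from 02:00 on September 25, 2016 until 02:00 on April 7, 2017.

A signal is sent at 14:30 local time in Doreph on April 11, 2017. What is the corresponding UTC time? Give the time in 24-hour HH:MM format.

April 11, 2017 does not fall between 25 September 2016 and 7 April 2017, so daylight saving is not in effect and Doreph is at UTC+05:00.
14:30 local − 5h = 09:30 UTC.

09:30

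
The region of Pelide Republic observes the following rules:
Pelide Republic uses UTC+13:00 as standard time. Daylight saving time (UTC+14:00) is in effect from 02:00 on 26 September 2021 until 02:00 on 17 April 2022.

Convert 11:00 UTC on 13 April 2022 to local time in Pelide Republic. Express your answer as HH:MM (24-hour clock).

At the standard offset (UTC+13:00), 11:00 UTC + 13h = 00:00 Pelide Republic standard time (rolling into the next day, 14 April 2022).
The standard-time date in Pelide Republic, 14 April 2022, falls between 26 September 2021 and 17 April 2022, so daylight saving is in effect and Pelide Republic is at UTC+14:00.
11:00 UTC + 14h = 01:00 local (rolling into the next day, 14 April 2022).

01:00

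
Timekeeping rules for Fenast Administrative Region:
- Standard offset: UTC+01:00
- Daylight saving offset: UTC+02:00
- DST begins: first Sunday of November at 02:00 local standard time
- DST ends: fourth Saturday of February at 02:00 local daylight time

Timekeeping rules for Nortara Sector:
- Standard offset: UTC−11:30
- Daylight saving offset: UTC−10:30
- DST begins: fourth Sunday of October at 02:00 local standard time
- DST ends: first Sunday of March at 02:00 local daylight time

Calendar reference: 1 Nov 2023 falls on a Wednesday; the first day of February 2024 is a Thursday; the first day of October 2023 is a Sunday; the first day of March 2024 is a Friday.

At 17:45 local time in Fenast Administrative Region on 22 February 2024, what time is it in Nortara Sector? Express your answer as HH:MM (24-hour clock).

05:15

1 November 2023 is a Wednesday, so the first Sunday is November 5.
1 February 2024 is a Thursday, so the first Saturday is February 3 and the fourth is February 24.
22 February 2024 lies within the daylight-saving period (5 November 2023 – 24 February 2024), so Fenast Administrative Region is on daylight time, UTC+02:00.
17:45 Fenast Administrative Region − 2h = 15:45 UTC.
1 October 2023 is a Sunday, so the first Sunday is October 1 and the fourth is October 22.
1 March 2024 is a Friday, so the first Sunday is March 3.
At the standard offset (UTC−11:30), 15:45 UTC − 11h30m = 04:15 Nortara Sector standard time.
Daylight saving runs 22 October 2023 – 3 March 2024; the standard-time date in Nortara Sector, 22 February 2024, is inside that window, so Nortara Sector is at UTC−10:30.
15:45 UTC − 10h30m = 05:15 Nortara Sector.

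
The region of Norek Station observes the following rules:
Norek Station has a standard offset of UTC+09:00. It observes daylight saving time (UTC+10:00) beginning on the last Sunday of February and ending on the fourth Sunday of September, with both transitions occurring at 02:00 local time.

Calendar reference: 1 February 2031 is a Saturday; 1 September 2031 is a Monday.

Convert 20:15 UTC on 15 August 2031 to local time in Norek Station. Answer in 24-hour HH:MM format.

1 February 2031 is a Saturday, so Sundays fall on 2, 9, 16, 23; the last is February 23.
1 September 2031 is a Monday, so the first Sunday is September 7 and the fourth is September 28.
At the standard offset (UTC+09:00), 20:15 UTC + 9h = 05:15 Norek Station standard time (rolling into the next day, 16 August 2031).
The standard-time date in Norek Station, 16 August 2031, lies within the daylight-saving period (23 February – 28 September), so Norek Station is on daylight time, UTC+10:00.
20:15 UTC + 10h = 06:15 local (rolling into the next day, 16 August 2031).

06:15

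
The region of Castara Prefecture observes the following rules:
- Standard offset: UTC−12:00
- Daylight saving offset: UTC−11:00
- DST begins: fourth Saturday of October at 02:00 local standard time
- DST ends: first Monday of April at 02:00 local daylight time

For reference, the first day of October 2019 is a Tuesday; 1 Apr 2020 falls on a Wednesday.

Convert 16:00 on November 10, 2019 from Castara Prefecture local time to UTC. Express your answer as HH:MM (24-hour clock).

1 October 2019 is a Tuesday, so the first Saturday is October 5 and the fourth is October 26.
1 April 2020 is a Wednesday, so the first Monday is April 6.
Daylight saving runs 26 October 2019 – 6 April 2020; November 10, 2019 is inside that window, so Castara Prefecture is at UTC−11:00.
16:00 local + 11h = 03:00 UTC (rolling into the next day, 11 November 2019).

03:00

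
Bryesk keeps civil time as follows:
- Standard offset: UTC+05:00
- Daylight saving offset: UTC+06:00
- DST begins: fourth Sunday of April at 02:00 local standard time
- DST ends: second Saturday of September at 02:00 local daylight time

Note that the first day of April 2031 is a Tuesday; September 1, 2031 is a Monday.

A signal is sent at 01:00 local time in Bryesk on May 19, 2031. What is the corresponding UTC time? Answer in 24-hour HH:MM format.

1 April 2031 is a Tuesday, so the first Sunday is April 6 and the fourth is April 27.
1 September 2031 is a Monday, so the first Saturday is September 6 and the second is September 13.
May 19, 2031 falls between 27 April and 13 September, so daylight saving is in effect and Bryesk is at UTC+06:00.
01:00 local − 6h = 19:00 UTC (rolling into the previous day, 18 May 2031).

19:00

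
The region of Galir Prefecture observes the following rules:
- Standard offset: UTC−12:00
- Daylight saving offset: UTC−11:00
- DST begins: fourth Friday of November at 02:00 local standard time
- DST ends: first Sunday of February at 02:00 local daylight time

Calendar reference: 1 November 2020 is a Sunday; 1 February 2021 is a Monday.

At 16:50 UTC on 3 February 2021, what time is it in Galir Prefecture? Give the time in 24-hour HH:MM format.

1 November 2020 is a Sunday, so the first Friday is November 6 and the fourth is November 27.
1 February 2021 is a Monday, so the first Sunday is February 7.
At the standard offset (UTC−12:00), 16:50 UTC − 12h = 04:50 Galir Prefecture standard time.
The standard-time date in Galir Prefecture, 3 February 2021, falls between 27 November 2020 and 7 February 2021, so daylight saving is in effect and Galir Prefecture is at UTC−11:00.
16:50 UTC − 11h = 05:50 local.

05:50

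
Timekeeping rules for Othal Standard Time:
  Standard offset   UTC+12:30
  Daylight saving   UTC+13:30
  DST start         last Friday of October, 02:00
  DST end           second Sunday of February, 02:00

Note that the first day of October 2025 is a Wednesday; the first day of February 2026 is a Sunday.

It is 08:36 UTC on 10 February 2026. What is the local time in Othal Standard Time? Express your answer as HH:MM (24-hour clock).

21:06

1 October 2025 is a Wednesday, so Fridays fall on 3, 10, 17, 24, 31; the last is October 31.
1 February 2026 is a Sunday, so the first Sunday is February 1 and the second is February 8.
At the standard offset (UTC+12:30), 08:36 UTC + 12h30m = 21:06 Othal Standard Time standard time.
The standard-time date in Othal Standard Time, 10 February 2026, is outside the daylight-saving period (31 October 2025 – 8 February 2026), so Othal Standard Time is on standard time, UTC+12:30.
08:36 UTC + 12h30m = 21:06 local.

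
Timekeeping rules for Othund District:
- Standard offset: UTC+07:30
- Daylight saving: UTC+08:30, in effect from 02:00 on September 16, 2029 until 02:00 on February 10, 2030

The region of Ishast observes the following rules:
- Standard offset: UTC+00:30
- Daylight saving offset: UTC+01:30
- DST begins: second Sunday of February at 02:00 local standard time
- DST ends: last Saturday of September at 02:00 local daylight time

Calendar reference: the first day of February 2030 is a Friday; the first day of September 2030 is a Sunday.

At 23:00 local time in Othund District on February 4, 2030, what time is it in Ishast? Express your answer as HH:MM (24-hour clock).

Daylight saving runs 16 September 2029 – 10 February 2030; February 4, 2030 is inside that window, so Othund District is at UTC+08:30.
23:00 Othund District − 8h30m = 14:30 UTC.
1 February 2030 is a Friday, so the first Sunday is February 3 and the second is February 10.
1 September 2030 is a Sunday, so Saturdays fall on 7, 14, 21, 28; the last is September 28.
At the standard offset (UTC+00:30), 14:30 UTC + 0h30m = 15:00 Ishast standard time.
The standard-time date in Ishast, February 4, 2030, is outside the daylight-saving period (10 February – 28 September), so Ishast is on standard time, UTC+00:30.
14:30 UTC + 0h30m = 15:00 Ishast.

15:00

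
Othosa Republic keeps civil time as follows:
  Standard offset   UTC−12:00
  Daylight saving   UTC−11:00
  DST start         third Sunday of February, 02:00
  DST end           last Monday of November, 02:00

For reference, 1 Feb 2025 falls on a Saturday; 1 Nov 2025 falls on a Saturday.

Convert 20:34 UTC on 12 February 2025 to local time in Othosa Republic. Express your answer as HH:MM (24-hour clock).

08:34

1 February 2025 is a Saturday, so the first Sunday is February 2 and the third is February 16.
1 November 2025 is a Saturday, so Mondays fall on 3, 10, 17, 24; the last is November 24.
At the standard offset (UTC−12:00), 20:34 UTC − 12h = 08:34 Othosa Republic standard time.
The standard-time date in Othosa Republic, 12 February 2025, is outside the daylight-saving period (16 February – 24 November), so Othosa Republic is on standard time, UTC−12:00.
20:34 UTC − 12h = 08:34 local.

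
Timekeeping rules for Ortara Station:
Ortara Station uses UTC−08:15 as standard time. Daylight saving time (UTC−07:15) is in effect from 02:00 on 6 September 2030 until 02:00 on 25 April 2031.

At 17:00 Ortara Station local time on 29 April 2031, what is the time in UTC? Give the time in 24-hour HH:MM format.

29 April 2031 does not fall between 6 September 2030 and 25 April 2031, so daylight saving is not in effect and Ortara Station is at UTC−08:15.
17:00 local + 8h15m = 01:15 UTC (rolling into the next day, 30 April 2031).

01:15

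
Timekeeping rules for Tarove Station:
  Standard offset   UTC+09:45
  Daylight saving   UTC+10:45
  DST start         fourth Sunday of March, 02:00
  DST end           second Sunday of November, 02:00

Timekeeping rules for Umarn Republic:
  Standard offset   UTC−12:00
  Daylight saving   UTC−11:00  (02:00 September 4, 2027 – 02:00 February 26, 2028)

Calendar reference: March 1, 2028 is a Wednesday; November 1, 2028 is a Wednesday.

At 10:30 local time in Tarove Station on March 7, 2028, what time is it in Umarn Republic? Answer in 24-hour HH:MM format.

12:45

1 March 2028 is a Wednesday, so the first Sunday is March 5 and the fourth is March 26.
1 November 2028 is a Wednesday, so the first Sunday is November 5 and the second is November 12.
March 7, 2028 is outside the daylight-saving period (26 March – 12 November), so Tarove Station is on standard time, UTC+09:45.
10:30 Tarove Station − 9h45m = 00:45 UTC.
At the standard offset (UTC−12:00), 00:45 UTC − 12h = 12:45 Umarn Republic standard time (rolling into the previous day, 6 March 2028).
The standard-time date in Umarn Republic, March 6, 2028, is outside the daylight-saving period (4 September 2027 – 26 February 2028), so Umarn Republic is on standard time, UTC−12:00.
00:45 UTC − 12h = 12:45 Umarn Republic (rolling into the previous day, 6 March 2028).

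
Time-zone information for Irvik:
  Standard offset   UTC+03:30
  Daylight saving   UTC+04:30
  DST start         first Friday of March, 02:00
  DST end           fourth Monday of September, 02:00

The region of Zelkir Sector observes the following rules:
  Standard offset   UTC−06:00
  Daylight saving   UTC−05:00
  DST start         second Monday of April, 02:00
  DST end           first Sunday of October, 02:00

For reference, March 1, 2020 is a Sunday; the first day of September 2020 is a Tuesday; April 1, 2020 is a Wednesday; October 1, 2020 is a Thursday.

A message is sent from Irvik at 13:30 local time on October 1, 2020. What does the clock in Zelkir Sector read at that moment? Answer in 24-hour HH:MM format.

1 March 2020 is a Sunday, so the first Friday is March 6.
1 September 2020 is a Tuesday, so the first Monday is September 7 and the fourth is September 28.
Daylight saving runs 6 March – 28 September; October 1, 2020 is outside that window, so Irvik is on standard time at UTC+03:30.
13:30 Irvik − 3h30m = 10:00 UTC.
1 April 2020 is a Wednesday, so the first Monday is April 6 and the second is April 13.
1 October 2020 is a Thursday, so the first Sunday is October 4.
At the standard offset (UTC−06:00), 10:00 UTC − 6h = 04:00 Zelkir Sector standard time.
The standard-time date in Zelkir Sector, October 1, 2020, falls between 13 April and 4 October, so daylight saving is in effect and Zelkir Sector is at UTC−05:00.
10:00 UTC − 5h = 05:00 Zelkir Sector.

05:00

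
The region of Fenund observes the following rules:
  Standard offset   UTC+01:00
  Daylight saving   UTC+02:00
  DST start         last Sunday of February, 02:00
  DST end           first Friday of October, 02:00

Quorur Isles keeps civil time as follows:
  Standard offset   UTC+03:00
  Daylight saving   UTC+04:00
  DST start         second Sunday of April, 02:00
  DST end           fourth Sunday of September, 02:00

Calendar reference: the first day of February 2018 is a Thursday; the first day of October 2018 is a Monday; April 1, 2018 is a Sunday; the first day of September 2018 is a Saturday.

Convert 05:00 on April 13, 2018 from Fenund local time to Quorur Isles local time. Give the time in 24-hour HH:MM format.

1 February 2018 is a Thursday, so Sundays fall on 4, 11, 18, 25; the last is February 25.
1 October 2018 is a Monday, so the first Friday is October 5.
April 13, 2018 lies within the daylight-saving period (25 February – 5 October), so Fenund is on daylight time, UTC+02:00.
05:00 Fenund − 2h = 03:00 UTC.
1 April 2018 is a Sunday, so the first Sunday is April 1 and the second is April 8.
1 September 2018 is a Saturday, so the first Sunday is September 2 and the fourth is September 23.
At the standard offset (UTC+03:00), 03:00 UTC + 3h = 06:00 Quorur Isles standard time.
Daylight saving runs 8 April – 23 September; the standard-time date in Quorur Isles, April 13, 2018, is inside that window, so Quorur Isles is at UTC+04:00.
03:00 UTC + 4h = 07:00 Quorur Isles.

07:00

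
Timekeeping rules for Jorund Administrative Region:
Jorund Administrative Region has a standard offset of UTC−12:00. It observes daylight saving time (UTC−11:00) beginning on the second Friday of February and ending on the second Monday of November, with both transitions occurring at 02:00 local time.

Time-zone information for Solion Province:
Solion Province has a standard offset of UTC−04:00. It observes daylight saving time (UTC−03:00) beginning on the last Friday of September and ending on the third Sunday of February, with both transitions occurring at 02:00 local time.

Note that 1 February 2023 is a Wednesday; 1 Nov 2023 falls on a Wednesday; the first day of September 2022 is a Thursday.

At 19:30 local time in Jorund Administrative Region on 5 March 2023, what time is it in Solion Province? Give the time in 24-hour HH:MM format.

02:30

1 February 2023 is a Wednesday, so the first Friday is February 3 and the second is February 10.
1 November 2023 is a Wednesday, so the first Monday is November 6 and the second is November 13.
5 March 2023 falls between 10 February and 13 November, so daylight saving is in effect and Jorund Administrative Region is at UTC−11:00.
19:30 Jorund Administrative Region + 11h = 06:30 UTC (rolling into the next day, 6 March 2023).
1 September 2022 is a Thursday, so Fridays fall on 2, 9, 16, 23, 30; the last is September 30.
1 February 2023 is a Wednesday, so the first Sunday is February 5 and the third is February 19.
At the standard offset (UTC−04:00), 06:30 UTC − 4h = 02:30 Solion Province standard time.
The standard-time date in Solion Province, 6 March 2023, does not fall between 30 September 2022 and 19 February 2023, so daylight saving is not in effect and Solion Province is at UTC−04:00.
06:30 UTC − 4h = 02:30 Solion Province.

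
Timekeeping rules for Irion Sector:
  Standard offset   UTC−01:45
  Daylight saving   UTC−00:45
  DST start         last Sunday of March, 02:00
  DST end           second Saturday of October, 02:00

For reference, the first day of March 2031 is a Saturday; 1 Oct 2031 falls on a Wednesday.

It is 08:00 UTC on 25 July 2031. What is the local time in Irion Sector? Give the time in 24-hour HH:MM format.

1 March 2031 is a Saturday, so Sundays fall on 2, 9, 16, 23, 30; the last is March 30.
1 October 2031 is a Wednesday, so the first Saturday is October 4 and the second is October 11.
At the standard offset (UTC−01:45), 08:00 UTC − 1h45m = 06:15 Irion Sector standard time.
The standard-time date in Irion Sector, 25 July 2031, falls between 30 March and 11 October, so daylight saving is in effect and Irion Sector is at UTC−00:45.
08:00 UTC − 0h45m = 07:15 local.

07:15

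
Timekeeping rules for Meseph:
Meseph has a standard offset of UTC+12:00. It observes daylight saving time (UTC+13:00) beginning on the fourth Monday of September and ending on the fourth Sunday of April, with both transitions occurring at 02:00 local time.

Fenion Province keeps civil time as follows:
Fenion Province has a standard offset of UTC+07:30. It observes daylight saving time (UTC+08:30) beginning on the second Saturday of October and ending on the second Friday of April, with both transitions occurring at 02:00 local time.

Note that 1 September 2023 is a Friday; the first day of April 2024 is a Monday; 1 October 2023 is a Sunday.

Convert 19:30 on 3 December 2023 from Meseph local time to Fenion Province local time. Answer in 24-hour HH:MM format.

1 September 2023 is a Friday, so the first Monday is September 4 and the fourth is September 25.
1 April 2024 is a Monday, so the first Sunday is April 7 and the fourth is April 28.
Daylight saving runs 25 September 2023 – 28 April 2024; 3 December 2023 is inside that window, so Meseph is at UTC+13:00.
19:30 Meseph − 13h = 06:30 UTC.
1 October 2023 is a Sunday, so the first Saturday is October 7 and the second is October 14.
1 April 2024 is a Monday, so the first Friday is April 5 and the second is April 12.
At the standard offset (UTC+07:30), 06:30 UTC + 7h30m = 14:00 Fenion Province standard time.
The standard-time date in Fenion Province, 3 December 2023, lies within the daylight-saving period (14 October 2023 – 12 April 2024), so Fenion Province is on daylight time, UTC+08:30.
06:30 UTC + 8h30m = 15:00 Fenion Province.

15:00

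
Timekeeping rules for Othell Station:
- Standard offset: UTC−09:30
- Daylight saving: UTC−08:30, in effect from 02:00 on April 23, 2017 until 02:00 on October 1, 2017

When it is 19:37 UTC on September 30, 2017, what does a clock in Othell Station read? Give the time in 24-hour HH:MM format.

11:07

At the standard offset (UTC−09:30), 19:37 UTC − 9h30m = 10:07 Othell Station standard time.
The standard-time date in Othell Station, September 30, 2017, lies within the daylight-saving period (23 April – 1 October), so Othell Station is on daylight time, UTC−08:30.
19:37 UTC − 8h30m = 11:07 local.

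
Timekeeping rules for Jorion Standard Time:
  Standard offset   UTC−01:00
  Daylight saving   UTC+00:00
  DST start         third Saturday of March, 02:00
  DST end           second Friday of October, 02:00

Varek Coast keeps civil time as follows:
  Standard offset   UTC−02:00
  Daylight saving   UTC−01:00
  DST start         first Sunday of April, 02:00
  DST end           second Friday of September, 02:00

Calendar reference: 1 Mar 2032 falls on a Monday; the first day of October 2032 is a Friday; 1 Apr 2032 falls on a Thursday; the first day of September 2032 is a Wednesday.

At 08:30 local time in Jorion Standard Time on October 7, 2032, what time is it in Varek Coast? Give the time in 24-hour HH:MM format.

1 March 2032 is a Monday, so the first Saturday is March 6 and the third is March 20.
1 October 2032 is a Friday, so the first Friday is October 1 and the second is October 8.
Daylight saving runs 20 March – 8 October; October 7, 2032 is inside that window, so Jorion Standard Time is at UTC+00:00.
08:30 Jorion Standard Time − 0h = 08:30 UTC.
1 April 2032 is a Thursday, so the first Sunday is April 4.
1 September 2032 is a Wednesday, so the first Friday is September 3 and the second is September 10.
At the standard offset (UTC−02:00), 08:30 UTC − 2h = 06:30 Varek Coast standard time.
Daylight saving runs 4 April – 10 September; the standard-time date in Varek Coast, October 7, 2032, is outside that window, so Varek Coast is on standard time at UTC−02:00.
08:30 UTC − 2h = 06:30 Varek Coast.

06:30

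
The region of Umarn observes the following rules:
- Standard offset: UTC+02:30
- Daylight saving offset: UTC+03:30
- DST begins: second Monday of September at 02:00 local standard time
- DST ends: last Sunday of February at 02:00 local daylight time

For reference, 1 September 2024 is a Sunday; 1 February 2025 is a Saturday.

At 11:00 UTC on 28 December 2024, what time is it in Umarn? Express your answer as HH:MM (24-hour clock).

1 September 2024 is a Sunday, so the first Monday is September 2 and the second is September 9.
1 February 2025 is a Saturday, so Sundays fall on 2, 9, 16, 23; the last is February 23.
At the standard offset (UTC+02:30), 11:00 UTC + 2h30m = 13:30 Umarn standard time.
The standard-time date in Umarn, 28 December 2024, lies within the daylight-saving period (9 September 2024 – 23 February 2025), so Umarn is on daylight time, UTC+03:30.
11:00 UTC + 3h30m = 14:30 local.

14:30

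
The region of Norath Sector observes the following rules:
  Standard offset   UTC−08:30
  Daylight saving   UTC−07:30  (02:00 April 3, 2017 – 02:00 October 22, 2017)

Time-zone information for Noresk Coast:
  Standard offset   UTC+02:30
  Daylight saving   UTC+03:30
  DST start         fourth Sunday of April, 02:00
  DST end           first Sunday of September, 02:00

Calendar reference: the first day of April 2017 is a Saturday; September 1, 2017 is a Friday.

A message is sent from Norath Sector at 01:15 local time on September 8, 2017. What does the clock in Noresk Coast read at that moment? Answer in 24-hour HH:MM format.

11:15

September 8, 2017 lies within the daylight-saving period (3 April – 22 October), so Norath Sector is on daylight time, UTC−07:30.
01:15 Norath Sector + 7h30m = 08:45 UTC.
1 April 2017 is a Saturday, so the first Sunday is April 2 and the fourth is April 23.
1 September 2017 is a Friday, so the first Sunday is September 3.
At the standard offset (UTC+02:30), 08:45 UTC + 2h30m = 11:15 Noresk Coast standard time.
Daylight saving runs 23 April – 3 September; the standard-time date in Noresk Coast, September 8, 2017, is outside that window, so Noresk Coast is on standard time at UTC+02:30.
08:45 UTC + 2h30m = 11:15 Noresk Coast.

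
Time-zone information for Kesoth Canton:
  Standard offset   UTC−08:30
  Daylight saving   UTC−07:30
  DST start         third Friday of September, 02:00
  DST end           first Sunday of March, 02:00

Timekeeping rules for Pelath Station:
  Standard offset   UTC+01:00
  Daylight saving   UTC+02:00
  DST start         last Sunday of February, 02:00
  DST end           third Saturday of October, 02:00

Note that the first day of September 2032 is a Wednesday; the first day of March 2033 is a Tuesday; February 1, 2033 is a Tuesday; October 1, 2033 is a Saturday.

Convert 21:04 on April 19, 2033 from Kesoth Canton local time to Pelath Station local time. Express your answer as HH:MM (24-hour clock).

07:34

1 September 2032 is a Wednesday, so the first Friday is September 3 and the third is September 17.
1 March 2033 is a Tuesday, so the first Sunday is March 6.
April 19, 2033 does not fall between 17 September 2032 and 6 March 2033, so daylight saving is not in effect and Kesoth Canton is at UTC−08:30.
21:04 Kesoth Canton + 8h30m = 05:34 UTC (rolling into the next day, 20 April 2033).
1 February 2033 is a Tuesday, so Sundays fall on 6, 13, 20, 27; the last is February 27.
1 October 2033 is a Saturday, so the first Saturday is October 1 and the third is October 15.
At the standard offset (UTC+01:00), 05:34 UTC + 1h = 06:34 Pelath Station standard time.
The standard-time date in Pelath Station, April 20, 2033, falls between 27 February and 15 October, so daylight saving is in effect and Pelath Station is at UTC+02:00.
05:34 UTC + 2h = 07:34 Pelath Station.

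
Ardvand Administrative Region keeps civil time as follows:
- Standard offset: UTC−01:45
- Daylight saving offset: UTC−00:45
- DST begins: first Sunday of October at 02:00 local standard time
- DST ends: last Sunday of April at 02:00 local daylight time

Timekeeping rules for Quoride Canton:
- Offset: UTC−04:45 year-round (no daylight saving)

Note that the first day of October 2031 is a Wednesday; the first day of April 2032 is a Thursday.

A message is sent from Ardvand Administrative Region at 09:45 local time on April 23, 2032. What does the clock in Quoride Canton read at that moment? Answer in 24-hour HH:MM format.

1 October 2031 is a Wednesday, so the first Sunday is October 5.
1 April 2032 is a Thursday, so Sundays fall on 4, 11, 18, 25; the last is April 25.
April 23, 2032 falls between 5 October 2031 and 25 April 2032, so daylight saving is in effect and Ardvand Administrative Region is at UTC−00:45.
09:45 Ardvand Administrative Region + 0h45m = 10:30 UTC.
Quoride Canton has no daylight saving, so its offset is UTC−04:45 year-round.
10:30 UTC − 4h45m = 05:45 Quoride Canton.

05:45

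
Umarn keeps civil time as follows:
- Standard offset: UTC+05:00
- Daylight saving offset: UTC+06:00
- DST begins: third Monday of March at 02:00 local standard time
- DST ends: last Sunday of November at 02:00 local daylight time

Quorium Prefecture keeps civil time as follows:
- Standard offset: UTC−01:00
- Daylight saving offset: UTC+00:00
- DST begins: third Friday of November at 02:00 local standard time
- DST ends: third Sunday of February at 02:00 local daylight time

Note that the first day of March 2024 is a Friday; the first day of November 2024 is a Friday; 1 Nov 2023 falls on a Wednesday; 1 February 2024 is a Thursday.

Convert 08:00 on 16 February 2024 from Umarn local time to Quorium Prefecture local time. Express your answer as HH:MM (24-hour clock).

1 March 2024 is a Friday, so the first Monday is March 4 and the third is March 18.
1 November 2024 is a Friday, so Sundays fall on 3, 10, 17, 24; the last is November 24.
Daylight saving runs 18 March – 24 November; 16 February 2024 is outside that window, so Umarn is on standard time at UTC+05:00.
08:00 Umarn − 5h = 03:00 UTC.
1 November 2023 is a Wednesday, so the first Friday is November 3 and the third is November 17.
1 February 2024 is a Thursday, so the first Sunday is February 4 and the third is February 18.
At the standard offset (UTC−01:00), 03:00 UTC − 1h = 02:00 Quorium Prefecture standard time.
The standard-time date in Quorium Prefecture, 16 February 2024, lies within the daylight-saving period (17 November 2023 – 18 February 2024), so Quorium Prefecture is on daylight time, UTC+00:00.
03:00 UTC + 0h = 03:00 Quorium Prefecture.

03:00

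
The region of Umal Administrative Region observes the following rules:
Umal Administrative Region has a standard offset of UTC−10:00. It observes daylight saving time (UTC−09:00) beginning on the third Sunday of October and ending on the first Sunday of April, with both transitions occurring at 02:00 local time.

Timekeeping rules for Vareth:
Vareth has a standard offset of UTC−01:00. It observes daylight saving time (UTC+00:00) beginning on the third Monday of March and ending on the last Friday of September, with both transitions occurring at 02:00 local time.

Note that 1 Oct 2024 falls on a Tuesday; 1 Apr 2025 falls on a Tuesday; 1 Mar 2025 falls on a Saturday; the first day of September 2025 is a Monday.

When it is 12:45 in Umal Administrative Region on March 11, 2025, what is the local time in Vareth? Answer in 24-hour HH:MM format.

1 October 2024 is a Tuesday, so the first Sunday is October 6 and the third is October 20.
1 April 2025 is a Tuesday, so the first Sunday is April 6.
March 11, 2025 falls between 20 October 2024 and 6 April 2025, so daylight saving is in effect and Umal Administrative Region is at UTC−09:00.
12:45 Umal Administrative Region + 9h = 21:45 UTC.
1 March 2025 is a Saturday, so the first Monday is March 3 and the third is March 17.
1 September 2025 is a Monday, so Fridays fall on 5, 12, 19, 26; the last is September 26.
At the standard offset (UTC−01:00), 21:45 UTC − 1h = 20:45 Vareth standard time.
Daylight saving runs 17 March – 26 September; the standard-time date in Vareth, March 11, 2025, is outside that window, so Vareth is on standard time at UTC−01:00.
21:45 UTC − 1h = 20:45 Vareth.

20:45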